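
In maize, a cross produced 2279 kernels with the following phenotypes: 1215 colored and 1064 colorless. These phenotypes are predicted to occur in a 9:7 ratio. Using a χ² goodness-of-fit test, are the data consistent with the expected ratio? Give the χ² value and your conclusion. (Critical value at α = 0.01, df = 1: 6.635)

7.989; not consistent

Expected counts for N = 2279 under a 9:7 ratio (total parts = 16):
  colored: 2279 × 9/16 = 1281.9375
  colorless: 2279 × 7/16 = 997.0625
χ² = Σ (O − E)² / E
  colored: (1215 − 1281.9375)² / 1281.9375 = 3.4952
  colorless: (1064 − 997.0625)² / 997.0625 = 4.4938
χ² = 3.4952 + 4.4938 = 7.989
Degrees of freedom = 2 − 1 = 1; critical value at α = 0.01 is 6.635.
Since 7.989 > 6.635, we reject the null hypothesis — the data do not fit the 9:7 ratio.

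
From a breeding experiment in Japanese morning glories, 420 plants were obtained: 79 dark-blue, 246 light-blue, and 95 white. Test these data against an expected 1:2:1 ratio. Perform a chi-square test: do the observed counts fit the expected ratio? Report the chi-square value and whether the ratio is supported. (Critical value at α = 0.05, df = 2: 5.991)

Total ratio parts = 4. Expected numbers out of 420:
  dark-blue: 420 × 1/4 = 105
  light-blue: 420 × 2/4 = 210
  white: 420 × 1/4 = 105
χ² = Σ (O − E)² / E
  dark-blue: (79 − 105)² / 105 = 6.4381
  light-blue: (246 − 210)² / 210 = 6.1714
  white: (95 − 105)² / 105 = 0.9524
χ² = 6.4381 + 6.1714 + 0.9524 = 13.5619 ≈ 13.562
Degrees of freedom = 3 − 1 = 2; critical value at α = 0.05 is 5.991.
Since 13.562 > 5.991, we reject the null hypothesis — the data do not fit the 1:2:1 ratio.

13.562; not consistent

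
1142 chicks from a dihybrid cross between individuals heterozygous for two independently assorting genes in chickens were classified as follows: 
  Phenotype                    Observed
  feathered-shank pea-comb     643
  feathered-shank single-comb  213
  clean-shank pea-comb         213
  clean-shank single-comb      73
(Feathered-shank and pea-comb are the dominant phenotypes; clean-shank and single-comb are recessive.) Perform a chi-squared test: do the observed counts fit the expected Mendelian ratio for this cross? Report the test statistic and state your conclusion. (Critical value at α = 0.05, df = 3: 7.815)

0.049; consistent

A dihybrid F₂ with independent assortment and complete dominance at both loci gives a 9:3:3:1 phenotypic ratio.
Expected counts for N = 1142 under a 9:3:3:1 ratio (total parts = 16):
  feathered-shank pea-comb: 1142 × 9/16 = 642.375
  feathered-shank single-comb: 1142 × 3/16 = 214.125
  clean-shank pea-comb: 1142 × 3/16 = 214.125
  clean-shank single-comb: 1142 × 1/16 = 71.375
χ² = Σ (O − E)² / E
  feathered-shank pea-comb: (643 − 642.375)² / 642.375 = 0.0006
  feathered-shank single-comb: (213 − 214.125)² / 214.125 = 0.0059
  clean-shank pea-comb: (213 − 214.125)² / 214.125 = 0.0059
  clean-shank single-comb: (73 − 71.375)² / 71.375 = 0.0370
χ² = 0.0006 + 0.0059 + 0.0059 + 0.0370 = 0.0494 ≈ 0.049
Degrees of freedom = 4 − 1 = 3; critical value at α = 0.05 is 7.815.
Since 0.049 < 7.815, we fail to reject the null hypothesis — the data are consistent with the 9:3:3:1 ratio.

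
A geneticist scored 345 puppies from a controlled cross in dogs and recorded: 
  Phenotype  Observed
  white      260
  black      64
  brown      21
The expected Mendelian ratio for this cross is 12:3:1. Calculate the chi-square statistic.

0.028

Total ratio parts = 16. Expected numbers out of 345:
  white: 345 × 12/16 = 258.75
  black: 345 × 3/16 = 64.6875
  brown: 345 × 1/16 = 21.5625
χ² = Σ (O − E)² / E
  white: (260 − 258.75)² / 258.75 = 0.0060
  black: (64 − 64.6875)² / 64.6875 = 0.0073
  brown: (21 − 21.5625)² / 21.5625 = 0.0147
χ² = 0.0060 + 0.0073 + 0.0147 = 0.028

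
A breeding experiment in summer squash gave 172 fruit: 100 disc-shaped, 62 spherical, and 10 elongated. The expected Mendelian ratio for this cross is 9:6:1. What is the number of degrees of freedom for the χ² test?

A goodness-of-fit test with 3 phenotype classes has df = 3 − 1 = 2.

2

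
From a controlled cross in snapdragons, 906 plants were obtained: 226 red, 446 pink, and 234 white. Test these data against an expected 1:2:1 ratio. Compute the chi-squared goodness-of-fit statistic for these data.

Expected counts for N = 906 under a 1:2:1 ratio (total parts = 4):
  red: 906 × 1/4 = 226.5
  pink: 906 × 2/4 = 453
  white: 906 × 1/4 = 226.5
χ² = Σ (O − E)² / E
  red: (226 − 226.5)² / 226.5 = 0.0011
  pink: (446 − 453)² / 453 = 0.1082
  white: (234 − 226.5)² / 226.5 = 0.2483
χ² = 0.0011 + 0.1082 + 0.2483 = 0.3576 ≈ 0.358

0.358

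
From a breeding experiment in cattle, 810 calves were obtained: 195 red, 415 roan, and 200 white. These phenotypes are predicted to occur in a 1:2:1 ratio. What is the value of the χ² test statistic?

The 1:2:1 ratio has 4 parts, so with N = 810 the expected counts are:
  red: 810 × 1/4 = 202.5
  roan: 810 × 2/4 = 405
  white: 810 × 1/4 = 202.5
χ² = Σ (O − E)² / E
  red: (195 − 202.5)² / 202.5 = 0.2778
  roan: (415 − 405)² / 405 = 0.2469
  white: (200 − 202.5)² / 202.5 = 0.0309
χ² = 0.2778 + 0.2469 + 0.0309 = 0.5556 ≈ 0.556

0.556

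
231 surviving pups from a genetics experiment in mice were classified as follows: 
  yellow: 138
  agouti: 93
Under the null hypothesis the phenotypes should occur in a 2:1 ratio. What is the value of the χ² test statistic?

4.987

Total ratio parts = 3. Expected numbers out of 231:
  yellow: 231 × 2/3 = 154
  agouti: 231 × 1/3 = 77
χ² = Σ (O − E)² / E
  yellow: (138 − 154)² / 154 = 1.6623
  agouti: (93 − 77)² / 77 = 3.3247
χ² = 1.6623 + 3.3247 = 4.987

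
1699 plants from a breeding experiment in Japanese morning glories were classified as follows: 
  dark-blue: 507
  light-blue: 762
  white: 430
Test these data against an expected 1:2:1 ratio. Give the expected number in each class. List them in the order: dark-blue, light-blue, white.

Expected counts for N = 1699 under a 1:2:1 ratio (total parts = 4):
  dark-blue: 1699 × 1/4 = 424.75
  light-blue: 1699 × 2/4 = 849.5
  white: 1699 × 1/4 = 424.75

424.75, 849.5, 424.75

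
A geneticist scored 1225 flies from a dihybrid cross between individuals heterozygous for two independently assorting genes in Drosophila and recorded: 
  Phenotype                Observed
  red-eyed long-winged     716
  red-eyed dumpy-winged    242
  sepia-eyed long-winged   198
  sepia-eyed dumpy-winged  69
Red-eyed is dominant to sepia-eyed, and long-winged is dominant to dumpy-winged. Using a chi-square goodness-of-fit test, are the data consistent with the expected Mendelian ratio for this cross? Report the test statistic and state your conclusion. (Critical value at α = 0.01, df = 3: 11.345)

A dihybrid F₂ with independent assortment and complete dominance at both loci gives a 9:3:3:1 phenotypic ratio.
The 9:3:3:1 ratio has 16 parts, so with N = 1225 the expected counts are:
  red-eyed long-winged: 1225 × 9/16 = 689.0625
  red-eyed dumpy-winged: 1225 × 3/16 = 229.6875
  sepia-eyed long-winged: 1225 × 3/16 = 229.6875
  sepia-eyed dumpy-winged: 1225 × 1/16 = 76.5625
χ² = Σ (O − E)² / E
  red-eyed long-winged: (716 − 689.0625)² / 689.0625 = 1.0531
  red-eyed dumpy-winged: (242 − 229.6875)² / 229.6875 = 0.6600
  sepia-eyed long-winged: (198 − 229.6875)² / 229.6875 = 4.3716
  sepia-eyed dumpy-winged: (69 − 76.5625)² / 76.5625 = 0.7470
χ² = 1.0531 + 0.6600 + 4.3716 + 0.7470 = 6.8317 ≈ 6.832
Degrees of freedom = 4 − 1 = 3; critical value at α = 0.01 is 11.345.
Since 6.832 < 11.345, we fail to reject the null hypothesis — the data are consistent with the 9:3:3:1 ratio.

6.832; consistent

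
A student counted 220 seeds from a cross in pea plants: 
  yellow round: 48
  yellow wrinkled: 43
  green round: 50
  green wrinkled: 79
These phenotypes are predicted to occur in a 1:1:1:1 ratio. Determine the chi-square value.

14.436

Under the 1:1:1:1 hypothesis (Σ ratio = 4, N = 220):
  yellow round: 220 × 1/4 = 55
  yellow wrinkled: 220 × 1/4 = 55
  green round: 220 × 1/4 = 55
  green wrinkled: 220 × 1/4 = 55
χ² = Σ (O − E)² / E
  yellow round: (48 − 55)² / 55 = 0.8909
  yellow wrinkled: (43 − 55)² / 55 = 2.6182
  green round: (50 − 55)² / 55 = 0.4545
  green wrinkled: (79 − 55)² / 55 = 10.4727
χ² = 0.8909 + 2.6182 + 0.4545 + 10.4727 = 14.4363 ≈ 14.436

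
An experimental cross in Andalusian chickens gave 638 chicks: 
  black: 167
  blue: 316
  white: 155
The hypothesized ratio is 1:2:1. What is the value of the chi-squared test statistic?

0.508

Expected counts for N = 638 under a 1:2:1 ratio (total parts = 4):
  black: 638 × 1/4 = 159.5
  blue: 638 × 2/4 = 319
  white: 638 × 1/4 = 159.5
χ² = Σ (O − E)² / E
  black: (167 − 159.5)² / 159.5 = 0.3527
  blue: (316 − 319)² / 319 = 0.0282
  white: (155 − 159.5)² / 159.5 = 0.1270
χ² = 0.3527 + 0.0282 + 0.1270 = 0.5079 ≈ 0.508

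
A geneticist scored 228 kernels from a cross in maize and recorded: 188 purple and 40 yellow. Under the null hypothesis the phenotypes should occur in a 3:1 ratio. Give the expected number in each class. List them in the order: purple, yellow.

171, 57

Total ratio parts = 4. Expected numbers out of 228:
  purple: 228 × 3/4 = 171
  yellow: 228 × 1/4 = 57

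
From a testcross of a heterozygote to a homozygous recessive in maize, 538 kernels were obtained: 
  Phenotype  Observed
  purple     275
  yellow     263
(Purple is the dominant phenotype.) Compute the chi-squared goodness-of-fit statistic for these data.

A testcross of a heterozygote (Aa × aa) gives a 1:1 phenotypic ratio.
The 1:1 ratio has 2 parts, so with N = 538 the expected counts are:
  purple: 538 × 1/2 = 269
  yellow: 538 × 1/2 = 269
χ² = Σ (O − E)² / E
  purple: (275 − 269)² / 269 = 0.1338
  yellow: (263 − 269)² / 269 = 0.1338
χ² = 0.1338 + 0.1338 = 0.2676 ≈ 0.268

0.268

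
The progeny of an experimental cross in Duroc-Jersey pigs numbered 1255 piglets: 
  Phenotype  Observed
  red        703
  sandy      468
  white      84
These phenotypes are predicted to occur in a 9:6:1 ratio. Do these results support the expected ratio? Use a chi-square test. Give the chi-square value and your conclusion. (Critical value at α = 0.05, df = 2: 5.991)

The 9:6:1 ratio has 16 parts, so with N = 1255 the expected counts are:
  red: 1255 × 9/16 = 705.9375
  sandy: 1255 × 6/16 = 470.625
  white: 1255 × 1/16 = 78.4375
χ² = Σ (O − E)² / E
  red: (703 − 705.9375)² / 705.9375 = 0.0122
  sandy: (468 − 470.625)² / 470.625 = 0.0146
  white: (84 − 78.4375)² / 78.4375 = 0.3945
χ² = 0.0122 + 0.0146 + 0.3945 = 0.4213 ≈ 0.421
Degrees of freedom = 3 − 1 = 2; critical value at α = 0.05 is 5.991.
Since 0.421 < 5.991, we fail to reject the null hypothesis — the data are consistent with the 9:6:1 ratio.

0.421; consistent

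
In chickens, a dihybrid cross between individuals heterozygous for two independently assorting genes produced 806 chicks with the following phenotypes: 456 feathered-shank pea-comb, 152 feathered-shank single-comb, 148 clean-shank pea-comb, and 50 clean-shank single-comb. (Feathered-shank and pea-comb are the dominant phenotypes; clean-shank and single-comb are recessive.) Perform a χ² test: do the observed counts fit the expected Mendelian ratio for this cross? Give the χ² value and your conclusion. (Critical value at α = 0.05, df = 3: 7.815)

0.088; consistent

A dihybrid F₂ with independent assortment and complete dominance at both loci gives a 9:3:3:1 phenotypic ratio.
Total ratio parts = 16. Expected numbers out of 806:
  feathered-shank pea-comb: 806 × 9/16 = 453.375
  feathered-shank single-comb: 806 × 3/16 = 151.125
  clean-shank pea-comb: 806 × 3/16 = 151.125
  clean-shank single-comb: 806 × 1/16 = 50.375
χ² = Σ (O − E)² / E
  feathered-shank pea-comb: (456 − 453.375)² / 453.375 = 0.0152
  feathered-shank single-comb: (152 − 151.125)² / 151.125 = 0.0051
  clean-shank pea-comb: (148 − 151.125)² / 151.125 = 0.0646
  clean-shank single-comb: (50 − 50.375)² / 50.375 = 0.0028
χ² = 0.0152 + 0.0051 + 0.0646 + 0.0028 = 0.0877 ≈ 0.088
Degrees of freedom = 4 − 1 = 3; critical value at α = 0.05 is 7.815.
Since 0.088 < 7.815, we fail to reject the null hypothesis — the data are consistent with the 9:3:3:1 ratio.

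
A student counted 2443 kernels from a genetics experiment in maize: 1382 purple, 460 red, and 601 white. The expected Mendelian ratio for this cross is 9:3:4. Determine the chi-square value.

The 9:3:4 ratio has 16 parts, so with N = 2443 the expected counts are:
  purple: 2443 × 9/16 = 1374.1875
  red: 2443 × 3/16 = 458.0625
  white: 2443 × 4/16 = 610.75
χ² = Σ (O − E)² / E
  purple: (1382 − 1374.1875)² / 1374.1875 = 0.0444
  red: (460 − 458.0625)² / 458.0625 = 0.0082
  white: (601 − 610.75)² / 610.75 = 0.1556
χ² = 0.0444 + 0.0082 + 0.1556 = 0.2082 ≈ 0.208

0.208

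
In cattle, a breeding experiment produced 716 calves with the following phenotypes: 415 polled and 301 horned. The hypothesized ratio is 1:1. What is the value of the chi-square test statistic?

18.151

The 1:1 ratio has 2 parts, so with N = 716 the expected counts are:
  polled: 716 × 1/2 = 358
  horned: 716 × 1/2 = 358
χ² = Σ (O − E)² / E
  polled: (415 − 358)² / 358 = 9.0754
  horned: (301 − 358)² / 358 = 9.0754
χ² = 9.0754 + 9.0754 = 18.1508 ≈ 18.151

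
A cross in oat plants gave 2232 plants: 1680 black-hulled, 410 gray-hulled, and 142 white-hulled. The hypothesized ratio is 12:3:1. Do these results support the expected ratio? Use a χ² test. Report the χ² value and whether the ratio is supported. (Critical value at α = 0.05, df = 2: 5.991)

Total ratio parts = 16. Expected numbers out of 2232:
  black-hulled: 2232 × 12/16 = 1674
  gray-hulled: 2232 × 3/16 = 418.5
  white-hulled: 2232 × 1/16 = 139.5
χ² = Σ (O − E)² / E
  black-hulled: (1680 − 1674)² / 1674 = 0.0215
  gray-hulled: (410 − 418.5)² / 418.5 = 0.1726
  white-hulled: (142 − 139.5)² / 139.5 = 0.0448
χ² = 0.0215 + 0.1726 + 0.0448 = 0.2389 ≈ 0.239
Degrees of freedom = 3 − 1 = 2; critical value at α = 0.05 is 5.991.
Since 0.239 < 5.991, we fail to reject the null hypothesis — the data are consistent with the 12:3:1 ratio.

0.239; consistent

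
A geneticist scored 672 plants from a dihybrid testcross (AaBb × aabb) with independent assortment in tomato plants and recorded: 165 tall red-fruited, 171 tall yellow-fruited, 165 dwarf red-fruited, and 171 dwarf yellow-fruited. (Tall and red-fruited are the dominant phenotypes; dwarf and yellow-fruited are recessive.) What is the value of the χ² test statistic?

A dihybrid testcross with independent assortment gives a 1:1:1:1 ratio.
Expected counts for N = 672 under a 1:1:1:1 ratio (total parts = 4):
  tall red-fruited: 672 × 1/4 = 168
  tall yellow-fruited: 672 × 1/4 = 168
  dwarf red-fruited: 672 × 1/4 = 168
  dwarf yellow-fruited: 672 × 1/4 = 168
χ² = Σ (O − E)² / E
  tall red-fruited: (165 − 168)² / 168 = 0.0536
  tall yellow-fruited: (171 − 168)² / 168 = 0.0536
  dwarf red-fruited: (165 − 168)² / 168 = 0.0536
  dwarf yellow-fruited: (171 − 168)² / 168 = 0.0536
χ² = 0.0536 + 0.0536 + 0.0536 + 0.0536 = 0.2144 ≈ 0.214

0.214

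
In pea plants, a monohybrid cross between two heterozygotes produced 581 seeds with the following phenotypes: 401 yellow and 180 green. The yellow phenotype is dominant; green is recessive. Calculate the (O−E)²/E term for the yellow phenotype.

For a monohybrid cross between heterozygotes with complete dominance, the expected phenotypic ratio is 3:1.
Total ratio parts = 4. Expected numbers out of 581:
  yellow: 581 × 3/4 = 435.75
  green: 581 × 1/4 = 145.25
Contribution of yellow: (401 − 435.75)² / 435.75 = 2.7712

2.771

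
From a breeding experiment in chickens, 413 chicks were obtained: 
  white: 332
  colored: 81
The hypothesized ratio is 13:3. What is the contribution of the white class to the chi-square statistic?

0.038

Total ratio parts = 16. Expected numbers out of 413:
  white: 413 × 13/16 = 335.5625
  colored: 413 × 3/16 = 77.4375
Contribution of white: (332 − 335.5625)² / 335.5625 = 0.0378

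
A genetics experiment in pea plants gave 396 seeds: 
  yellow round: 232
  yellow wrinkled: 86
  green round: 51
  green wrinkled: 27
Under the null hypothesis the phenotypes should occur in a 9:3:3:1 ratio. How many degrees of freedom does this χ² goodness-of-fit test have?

3

A goodness-of-fit test with 4 phenotype classes has df = 4 − 1 = 3.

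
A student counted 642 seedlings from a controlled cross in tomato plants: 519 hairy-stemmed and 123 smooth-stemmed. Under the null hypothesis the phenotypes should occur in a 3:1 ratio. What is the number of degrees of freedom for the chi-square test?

1

A goodness-of-fit test with 2 phenotype classes has df = 2 − 1 = 1.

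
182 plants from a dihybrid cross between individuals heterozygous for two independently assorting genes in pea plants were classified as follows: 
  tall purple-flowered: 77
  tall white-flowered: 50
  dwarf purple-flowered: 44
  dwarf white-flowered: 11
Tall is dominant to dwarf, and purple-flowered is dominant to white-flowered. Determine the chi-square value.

16.545

A dihybrid F₂ with independent assortment and complete dominance at both loci gives a 9:3:3:1 phenotypic ratio.
Total ratio parts = 16. Expected numbers out of 182:
  tall purple-flowered: 182 × 9/16 = 102.375
  tall white-flowered: 182 × 3/16 = 34.125
  dwarf purple-flowered: 182 × 3/16 = 34.125
  dwarf white-flowered: 182 × 1/16 = 11.375
χ² = Σ (O − E)² / E
  tall purple-flowered: (77 − 102.375)² / 102.375 = 6.2895
  tall white-flowered: (50 − 34.125)² / 34.125 = 7.3851
  dwarf purple-flowered: (44 − 34.125)² / 34.125 = 2.8576
  dwarf white-flowered: (11 − 11.375)² / 11.375 = 0.0124
χ² = 6.2895 + 7.3851 + 2.8576 + 0.0124 = 16.5446 ≈ 16.545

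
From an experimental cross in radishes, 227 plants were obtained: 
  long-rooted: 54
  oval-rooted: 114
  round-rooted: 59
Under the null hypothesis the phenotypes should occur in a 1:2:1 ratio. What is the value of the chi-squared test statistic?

Expected counts for N = 227 under a 1:2:1 ratio (total parts = 4):
  long-rooted: 227 × 1/4 = 56.75
  oval-rooted: 227 × 2/4 = 113.5
  round-rooted: 227 × 1/4 = 56.75
χ² = Σ (O − E)² / E
  long-rooted: (54 − 56.75)² / 56.75 = 0.1333
  oval-rooted: (114 − 113.5)² / 113.5 = 0.0022
  round-rooted: (59 − 56.75)² / 56.75 = 0.0892
χ² = 0.1333 + 0.0022 + 0.0892 = 0.2247 ≈ 0.225

0.225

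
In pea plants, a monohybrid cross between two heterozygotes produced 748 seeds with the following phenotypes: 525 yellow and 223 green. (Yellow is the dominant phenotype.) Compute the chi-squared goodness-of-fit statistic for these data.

9.241

For a monohybrid cross between heterozygotes with complete dominance, the expected phenotypic ratio is 3:1.
Under the 3:1 hypothesis (Σ ratio = 4, N = 748):
  yellow: 748 × 3/4 = 561
  green: 748 × 1/4 = 187
χ² = Σ (O − E)² / E
  yellow: (525 − 561)² / 561 = 2.3102
  green: (223 − 187)² / 187 = 6.9305
χ² = 2.3102 + 6.9305 = 9.2407 ≈ 9.241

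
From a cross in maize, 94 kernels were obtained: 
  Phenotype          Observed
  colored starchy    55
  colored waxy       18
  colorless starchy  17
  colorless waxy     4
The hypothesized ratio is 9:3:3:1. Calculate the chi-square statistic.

The 9:3:3:1 ratio has 16 parts, so with N = 94 the expected counts are:
  colored starchy: 94 × 9/16 = 52.875
  colored waxy: 94 × 3/16 = 17.625
  colorless starchy: 94 × 3/16 = 17.625
  colorless waxy: 94 × 1/16 = 5.875
χ² = Σ (O − E)² / E
  colored starchy: (55 − 52.875)² / 52.875 = 0.0854
  colored waxy: (18 − 17.625)² / 17.625 = 0.0080
  colorless starchy: (17 − 17.625)² / 17.625 = 0.0222
  colorless waxy: (4 − 5.875)² / 5.875 = 0.5984
χ² = 0.0854 + 0.0080 + 0.0222 + 0.5984 = 0.714

0.714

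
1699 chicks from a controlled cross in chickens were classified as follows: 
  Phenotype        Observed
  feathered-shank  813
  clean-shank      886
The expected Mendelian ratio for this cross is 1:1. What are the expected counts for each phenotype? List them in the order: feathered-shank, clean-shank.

849.5, 849.5

Expected counts for N = 1699 under a 1:1 ratio (total parts = 2):
  feathered-shank: 1699 × 1/2 = 849.5
  clean-shank: 1699 × 1/2 = 849.5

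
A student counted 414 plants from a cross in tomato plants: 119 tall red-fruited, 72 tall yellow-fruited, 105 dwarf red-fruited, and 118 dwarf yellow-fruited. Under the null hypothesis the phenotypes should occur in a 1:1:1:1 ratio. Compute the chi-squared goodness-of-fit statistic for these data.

The 1:1:1:1 ratio has 4 parts, so with N = 414 the expected counts are:
  tall red-fruited: 414 × 1/4 = 103.5
  tall yellow-fruited: 414 × 1/4 = 103.5
  dwarf red-fruited: 414 × 1/4 = 103.5
  dwarf yellow-fruited: 414 × 1/4 = 103.5
χ² = Σ (O − E)² / E
  tall red-fruited: (119 − 103.5)² / 103.5 = 2.3213
  tall yellow-fruited: (72 − 103.5)² / 103.5 = 9.5870
  dwarf red-fruited: (105 − 103.5)² / 103.5 = 0.0217
  dwarf yellow-fruited: (118 − 103.5)² / 103.5 = 2.0314
χ² = 2.3213 + 9.5870 + 0.0217 + 2.0314 = 13.9614 ≈ 13.961

13.961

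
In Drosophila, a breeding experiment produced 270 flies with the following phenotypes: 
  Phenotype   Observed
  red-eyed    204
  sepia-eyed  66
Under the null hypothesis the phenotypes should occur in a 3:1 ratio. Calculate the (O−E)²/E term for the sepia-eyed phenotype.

0.033

Expected counts for N = 270 under a 3:1 ratio (total parts = 4):
  red-eyed: 270 × 3/4 = 202.5
  sepia-eyed: 270 × 1/4 = 67.5
Contribution of sepia-eyed: (66 − 67.5)² / 67.5 = 0.0333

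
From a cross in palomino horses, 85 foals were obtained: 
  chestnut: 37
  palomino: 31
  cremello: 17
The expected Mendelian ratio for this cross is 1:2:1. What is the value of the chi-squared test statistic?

Total ratio parts = 4. Expected numbers out of 85:
  chestnut: 85 × 1/4 = 21.25
  palomino: 85 × 2/4 = 42.5
  cremello: 85 × 1/4 = 21.25
χ² = Σ (O − E)² / E
  chestnut: (37 − 21.25)² / 21.25 = 11.6735
  palomino: (31 − 42.5)² / 42.5 = 3.1118
  cremello: (17 − 21.25)² / 21.25 = 0.8500
χ² = 11.6735 + 3.1118 + 0.8500 = 15.6353 ≈ 15.635

15.635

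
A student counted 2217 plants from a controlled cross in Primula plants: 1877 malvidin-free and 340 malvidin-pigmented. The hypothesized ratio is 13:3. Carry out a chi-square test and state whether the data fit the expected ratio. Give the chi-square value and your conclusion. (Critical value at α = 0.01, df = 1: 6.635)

Total ratio parts = 16. Expected numbers out of 2217:
  malvidin-free: 2217 × 13/16 = 1801.3125
  malvidin-pigmented: 2217 × 3/16 = 415.6875
χ² = Σ (O − E)² / E
  malvidin-free: (1877 − 1801.3125)² / 1801.3125 = 3.1802
  malvidin-pigmented: (340 − 415.6875)² / 415.6875 = 13.7810
χ² = 3.1802 + 13.7810 = 16.9612 ≈ 16.961
Degrees of freedom = 2 − 1 = 1; critical value at α = 0.01 is 6.635.
Since 16.961 > 6.635, we reject the null hypothesis — the data do not fit the 13:3 ratio.

16.961; not consistent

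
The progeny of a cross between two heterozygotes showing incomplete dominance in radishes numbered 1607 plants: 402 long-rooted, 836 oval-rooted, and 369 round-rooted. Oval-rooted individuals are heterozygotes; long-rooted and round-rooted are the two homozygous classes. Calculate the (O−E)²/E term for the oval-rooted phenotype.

1.315

With incomplete dominance, a heterozygote × heterozygote cross gives a 1:2:1 phenotypic ratio.
Expected counts for N = 1607 under a 1:2:1 ratio (total parts = 4):
  long-rooted: 1607 × 1/4 = 401.75
  oval-rooted: 1607 × 2/4 = 803.5
  round-rooted: 1607 × 1/4 = 401.75
Contribution of oval-rooted: (836 − 803.5)² / 803.5 = 1.3146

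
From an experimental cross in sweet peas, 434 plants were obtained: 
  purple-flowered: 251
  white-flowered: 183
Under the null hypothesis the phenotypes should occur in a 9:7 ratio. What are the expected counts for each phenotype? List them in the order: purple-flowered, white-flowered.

Total ratio parts = 16. Expected numbers out of 434:
  purple-flowered: 434 × 9/16 = 244.125
  white-flowered: 434 × 7/16 = 189.875

244.125, 189.875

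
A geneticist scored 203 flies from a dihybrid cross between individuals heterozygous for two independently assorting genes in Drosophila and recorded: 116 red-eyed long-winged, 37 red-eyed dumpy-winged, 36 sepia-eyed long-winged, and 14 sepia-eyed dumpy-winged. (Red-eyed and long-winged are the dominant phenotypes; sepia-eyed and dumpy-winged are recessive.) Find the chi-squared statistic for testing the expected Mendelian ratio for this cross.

A dihybrid F₂ with independent assortment and complete dominance at both loci gives a 9:3:3:1 phenotypic ratio.
Expected counts for N = 203 under a 9:3:3:1 ratio (total parts = 16):
  red-eyed long-winged: 203 × 9/16 = 114.1875
  red-eyed dumpy-winged: 203 × 3/16 = 38.0625
  sepia-eyed long-winged: 203 × 3/16 = 38.0625
  sepia-eyed dumpy-winged: 203 × 1/16 = 12.6875
χ² = Σ (O − E)² / E
  red-eyed long-winged: (116 − 114.1875)² / 114.1875 = 0.0288
  red-eyed dumpy-winged: (37 − 38.0625)² / 38.0625 = 0.0297
  sepia-eyed long-winged: (36 − 38.0625)² / 38.0625 = 0.1118
  sepia-eyed dumpy-winged: (14 − 12.6875)² / 12.6875 = 0.1358
χ² = 0.0288 + 0.0297 + 0.1118 + 0.1358 = 0.3061 ≈ 0.306

0.306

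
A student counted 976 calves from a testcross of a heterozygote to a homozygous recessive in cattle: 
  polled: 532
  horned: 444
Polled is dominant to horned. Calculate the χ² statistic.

7.934

A testcross of a heterozygote (Aa × aa) gives a 1:1 phenotypic ratio.
Under the 1:1 hypothesis (Σ ratio = 2, N = 976):
  polled: 976 × 1/2 = 488
  horned: 976 × 1/2 = 488
χ² = Σ (O − E)² / E
  polled: (532 − 488)² / 488 = 3.9672
  horned: (444 − 488)² / 488 = 3.9672
χ² = 3.9672 + 3.9672 = 7.9344 ≈ 7.934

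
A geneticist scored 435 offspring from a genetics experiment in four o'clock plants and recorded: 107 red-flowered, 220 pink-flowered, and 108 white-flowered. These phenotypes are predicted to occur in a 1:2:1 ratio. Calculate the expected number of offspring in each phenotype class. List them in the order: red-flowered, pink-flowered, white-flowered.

Total ratio parts = 4. Expected numbers out of 435:
  red-flowered: 435 × 1/4 = 108.75
  pink-flowered: 435 × 2/4 = 217.5
  white-flowered: 435 × 1/4 = 108.75

108.75, 217.5, 108.75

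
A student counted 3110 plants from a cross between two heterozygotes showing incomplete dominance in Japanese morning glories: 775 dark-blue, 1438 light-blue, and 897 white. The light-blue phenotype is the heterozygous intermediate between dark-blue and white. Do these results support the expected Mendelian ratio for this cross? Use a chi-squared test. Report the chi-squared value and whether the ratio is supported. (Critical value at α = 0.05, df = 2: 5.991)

27.178; not consistent

With incomplete dominance, a heterozygote × heterozygote cross gives a 1:2:1 phenotypic ratio.
Total ratio parts = 4. Expected numbers out of 3110:
  dark-blue: 3110 × 1/4 = 777.5
  light-blue: 3110 × 2/4 = 1555
  white: 3110 × 1/4 = 777.5
χ² = Σ (O − E)² / E
  dark-blue: (775 − 777.5)² / 777.5 = 0.0080
  light-blue: (1438 − 1555)² / 1555 = 8.8032
  white: (897 − 777.5)² / 777.5 = 18.3669
χ² = 0.0080 + 8.8032 + 18.3669 = 27.1781 ≈ 27.178
Degrees of freedom = 3 − 1 = 2; critical value at α = 0.05 is 5.991.
Since 27.178 > 5.991, we reject the null hypothesis — the data do not fit the 1:2:1 ratio.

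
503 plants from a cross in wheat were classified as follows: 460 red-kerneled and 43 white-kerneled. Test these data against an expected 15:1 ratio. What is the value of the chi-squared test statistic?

Expected counts for N = 503 under a 15:1 ratio (total parts = 16):
  red-kerneled: 503 × 15/16 = 471.5625
  white-kerneled: 503 × 1/16 = 31.4375
χ² = Σ (O − E)² / E
  red-kerneled: (460 − 471.5625)² / 471.5625 = 0.2835
  white-kerneled: (43 − 31.4375)² / 31.4375 = 4.2526
χ² = 0.2835 + 4.2526 = 4.5361 ≈ 4.536

4.536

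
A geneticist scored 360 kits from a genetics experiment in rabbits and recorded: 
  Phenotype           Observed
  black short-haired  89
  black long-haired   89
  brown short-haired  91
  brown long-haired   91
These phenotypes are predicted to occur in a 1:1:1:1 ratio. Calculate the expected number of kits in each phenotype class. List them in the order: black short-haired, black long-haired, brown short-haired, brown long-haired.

90, 90, 90, 90

The 1:1:1:1 ratio has 4 parts, so with N = 360 the expected counts are:
  black short-haired: 360 × 1/4 = 90
  black long-haired: 360 × 1/4 = 90
  brown short-haired: 360 × 1/4 = 90
  brown long-haired: 360 × 1/4 = 90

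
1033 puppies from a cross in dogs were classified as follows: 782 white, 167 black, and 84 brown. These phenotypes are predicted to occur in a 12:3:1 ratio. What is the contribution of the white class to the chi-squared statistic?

0.068

Under the 12:3:1 hypothesis (Σ ratio = 16, N = 1033):
  white: 1033 × 12/16 = 774.75
  black: 1033 × 3/16 = 193.6875
  brown: 1033 × 1/16 = 64.5625
Contribution of white: (782 − 774.75)² / 774.75 = 0.0678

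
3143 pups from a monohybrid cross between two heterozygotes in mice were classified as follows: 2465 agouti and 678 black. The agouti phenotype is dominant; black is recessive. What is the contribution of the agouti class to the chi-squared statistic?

4.925

For a monohybrid cross between heterozygotes with complete dominance, the expected phenotypic ratio is 3:1.
Total ratio parts = 4. Expected numbers out of 3143:
  agouti: 3143 × 3/4 = 2357.25
  black: 3143 × 1/4 = 785.75
Contribution of agouti: (2465 − 2357.25)² / 2357.25 = 4.9253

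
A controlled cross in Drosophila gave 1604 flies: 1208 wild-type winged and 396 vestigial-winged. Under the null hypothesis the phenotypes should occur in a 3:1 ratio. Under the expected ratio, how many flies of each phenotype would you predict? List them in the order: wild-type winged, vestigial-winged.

Total ratio parts = 4. Expected numbers out of 1604:
  wild-type winged: 1604 × 3/4 = 1203
  vestigial-winged: 1604 × 1/4 = 401

1203, 401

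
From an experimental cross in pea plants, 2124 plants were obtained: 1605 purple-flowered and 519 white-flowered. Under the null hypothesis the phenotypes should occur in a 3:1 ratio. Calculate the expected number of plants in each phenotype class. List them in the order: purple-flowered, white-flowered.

1593, 531

The 3:1 ratio has 4 parts, so with N = 2124 the expected counts are:
  purple-flowered: 2124 × 3/4 = 1593
  white-flowered: 2124 × 1/4 = 531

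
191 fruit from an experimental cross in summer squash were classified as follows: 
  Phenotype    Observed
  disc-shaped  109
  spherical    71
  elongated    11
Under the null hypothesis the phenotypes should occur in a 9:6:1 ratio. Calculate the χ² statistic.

0.102

Total ratio parts = 16. Expected numbers out of 191:
  disc-shaped: 191 × 9/16 = 107.4375
  spherical: 191 × 6/16 = 71.625
  elongated: 191 × 1/16 = 11.9375
χ² = Σ (O − E)² / E
  disc-shaped: (109 − 107.4375)² / 107.4375 = 0.0227
  spherical: (71 − 71.625)² / 71.625 = 0.0055
  elongated: (11 − 11.9375)² / 11.9375 = 0.0736
χ² = 0.0227 + 0.0055 + 0.0736 = 0.1018 ≈ 0.102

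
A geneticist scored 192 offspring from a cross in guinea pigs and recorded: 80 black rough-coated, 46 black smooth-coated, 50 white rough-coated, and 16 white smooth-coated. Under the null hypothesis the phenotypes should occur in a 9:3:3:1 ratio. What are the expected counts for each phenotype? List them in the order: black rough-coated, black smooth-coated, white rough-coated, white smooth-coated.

Expected counts for N = 192 under a 9:3:3:1 ratio (total parts = 16):
  black rough-coated: 192 × 9/16 = 108
  black smooth-coated: 192 × 3/16 = 36
  white rough-coated: 192 × 3/16 = 36
  white smooth-coated: 192 × 1/16 = 12

108, 36, 36, 12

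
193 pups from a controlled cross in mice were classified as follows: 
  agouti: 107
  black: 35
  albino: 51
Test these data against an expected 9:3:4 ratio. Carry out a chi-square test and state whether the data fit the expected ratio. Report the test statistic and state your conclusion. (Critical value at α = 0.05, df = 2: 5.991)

0.218; consistent

Expected counts for N = 193 under a 9:3:4 ratio (total parts = 16):
  agouti: 193 × 9/16 = 108.5625
  black: 193 × 3/16 = 36.1875
  albino: 193 × 4/16 = 48.25
χ² = Σ (O − E)² / E
  agouti: (107 − 108.5625)² / 108.5625 = 0.0225
  black: (35 − 36.1875)² / 36.1875 = 0.0390
  albino: (51 − 48.25)² / 48.25 = 0.1567
χ² = 0.0225 + 0.0390 + 0.1567 = 0.2182 ≈ 0.218
Degrees of freedom = 3 − 1 = 2; critical value at α = 0.05 is 5.991.
Since 0.218 < 5.991, we fail to reject the null hypothesis — the data are consistent with the 9:3:4 ratio.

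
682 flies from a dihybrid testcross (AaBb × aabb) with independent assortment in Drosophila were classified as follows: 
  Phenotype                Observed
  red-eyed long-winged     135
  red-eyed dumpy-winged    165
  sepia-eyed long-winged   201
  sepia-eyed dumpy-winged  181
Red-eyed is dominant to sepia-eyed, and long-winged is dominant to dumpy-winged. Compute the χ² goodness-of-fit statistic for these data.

13.672

A dihybrid testcross with independent assortment gives a 1:1:1:1 ratio.
Total ratio parts = 4. Expected numbers out of 682:
  red-eyed long-winged: 682 × 1/4 = 170.5
  red-eyed dumpy-winged: 682 × 1/4 = 170.5
  sepia-eyed long-winged: 682 × 1/4 = 170.5
  sepia-eyed dumpy-winged: 682 × 1/4 = 170.5
χ² = Σ (O − E)² / E
  red-eyed long-winged: (135 − 170.5)² / 170.5 = 7.3915
  red-eyed dumpy-winged: (165 − 170.5)² / 170.5 = 0.1774
  sepia-eyed long-winged: (201 − 170.5)² / 170.5 = 5.4560
  sepia-eyed dumpy-winged: (181 − 170.5)² / 170.5 = 0.6466
χ² = 7.3915 + 0.1774 + 5.4560 + 0.6466 = 13.6715 ≈ 13.672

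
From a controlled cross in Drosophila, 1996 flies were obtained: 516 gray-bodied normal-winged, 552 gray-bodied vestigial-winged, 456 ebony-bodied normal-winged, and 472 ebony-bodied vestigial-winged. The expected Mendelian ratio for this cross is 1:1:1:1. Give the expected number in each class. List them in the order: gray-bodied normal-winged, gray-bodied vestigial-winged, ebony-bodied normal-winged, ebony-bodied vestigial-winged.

499, 499, 499, 499

Total ratio parts = 4. Expected numbers out of 1996:
  gray-bodied normal-winged: 1996 × 1/4 = 499
  gray-bodied vestigial-winged: 1996 × 1/4 = 499
  ebony-bodied normal-winged: 1996 × 1/4 = 499
  ebony-bodied vestigial-winged: 1996 × 1/4 = 499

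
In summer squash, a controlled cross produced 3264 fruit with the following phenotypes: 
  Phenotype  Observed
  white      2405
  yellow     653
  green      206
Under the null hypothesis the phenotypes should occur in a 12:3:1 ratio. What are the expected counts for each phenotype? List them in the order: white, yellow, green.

The 12:3:1 ratio has 16 parts, so with N = 3264 the expected counts are:
  white: 3264 × 12/16 = 2448
  yellow: 3264 × 3/16 = 612
  green: 3264 × 1/16 = 204

2448, 612, 204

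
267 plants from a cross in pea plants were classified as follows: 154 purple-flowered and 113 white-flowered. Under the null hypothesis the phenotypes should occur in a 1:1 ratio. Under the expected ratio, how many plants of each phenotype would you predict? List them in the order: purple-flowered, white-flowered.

133.5, 133.5

Total ratio parts = 2. Expected numbers out of 267:
  purple-flowered: 267 × 1/2 = 133.5
  white-flowered: 267 × 1/2 = 133.5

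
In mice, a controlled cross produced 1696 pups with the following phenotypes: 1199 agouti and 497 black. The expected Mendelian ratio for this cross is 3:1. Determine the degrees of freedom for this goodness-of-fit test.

1

A goodness-of-fit test with 2 phenotype classes has df = 2 − 1 = 1.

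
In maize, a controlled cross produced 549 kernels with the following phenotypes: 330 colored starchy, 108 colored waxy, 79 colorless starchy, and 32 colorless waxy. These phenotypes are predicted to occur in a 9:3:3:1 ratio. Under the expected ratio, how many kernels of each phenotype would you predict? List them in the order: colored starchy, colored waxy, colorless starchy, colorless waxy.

308.8125, 102.9375, 102.9375, 34.3125

Under the 9:3:3:1 hypothesis (Σ ratio = 16, N = 549):
  colored starchy: 549 × 9/16 = 308.8125
  colored waxy: 549 × 3/16 = 102.9375
  colorless starchy: 549 × 3/16 = 102.9375
  colorless waxy: 549 × 1/16 = 34.3125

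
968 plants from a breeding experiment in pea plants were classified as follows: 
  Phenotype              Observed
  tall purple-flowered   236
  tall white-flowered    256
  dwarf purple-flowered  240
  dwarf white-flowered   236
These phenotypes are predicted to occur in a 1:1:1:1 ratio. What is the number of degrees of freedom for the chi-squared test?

A goodness-of-fit test with 4 phenotype classes has df = 4 − 1 = 3.

3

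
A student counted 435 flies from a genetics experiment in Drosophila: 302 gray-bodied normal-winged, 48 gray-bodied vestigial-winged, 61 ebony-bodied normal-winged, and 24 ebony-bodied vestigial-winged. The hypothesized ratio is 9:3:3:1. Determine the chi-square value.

Expected counts for N = 435 under a 9:3:3:1 ratio (total parts = 16):
  gray-bodied normal-winged: 435 × 9/16 = 244.6875
  gray-bodied vestigial-winged: 435 × 3/16 = 81.5625
  ebony-bodied normal-winged: 435 × 3/16 = 81.5625
  ebony-bodied vestigial-winged: 435 × 1/16 = 27.1875
χ² = Σ (O − E)² / E
  gray-bodied normal-winged: (302 − 244.6875)² / 244.6875 = 13.4242
  gray-bodied vestigial-winged: (48 − 81.5625)² / 81.5625 = 13.8108
  ebony-bodied normal-winged: (61 − 81.5625)² / 81.5625 = 5.1840
  ebony-bodied vestigial-winged: (24 − 27.1875)² / 27.1875 = 0.3737
χ² = 13.4242 + 13.8108 + 5.1840 + 0.3737 = 32.7927 ≈ 32.793

32.793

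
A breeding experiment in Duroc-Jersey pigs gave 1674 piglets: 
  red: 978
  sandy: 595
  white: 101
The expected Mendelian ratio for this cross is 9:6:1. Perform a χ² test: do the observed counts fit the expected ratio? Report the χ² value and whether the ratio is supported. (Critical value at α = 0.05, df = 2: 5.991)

3.239; consistent

Under the 9:6:1 hypothesis (Σ ratio = 16, N = 1674):
  red: 1674 × 9/16 = 941.625
  sandy: 1674 × 6/16 = 627.75
  white: 1674 × 1/16 = 104.625
χ² = Σ (O − E)² / E
  red: (978 − 941.625)² / 941.625 = 1.4052
  sandy: (595 − 627.75)² / 627.75 = 1.7086
  white: (101 − 104.625)² / 104.625 = 0.1256
χ² = 1.4052 + 1.7086 + 0.1256 = 3.2394 ≈ 3.239
Degrees of freedom = 3 − 1 = 2; critical value at α = 0.05 is 5.991.
Since 3.239 < 5.991, we fail to reject the null hypothesis — the data are consistent with the 9:6:1 ratio.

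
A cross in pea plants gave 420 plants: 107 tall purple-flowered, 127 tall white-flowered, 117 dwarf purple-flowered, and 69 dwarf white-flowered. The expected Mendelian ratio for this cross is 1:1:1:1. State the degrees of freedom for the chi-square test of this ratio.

3

A goodness-of-fit test with 4 phenotype classes has df = 4 − 1 = 3.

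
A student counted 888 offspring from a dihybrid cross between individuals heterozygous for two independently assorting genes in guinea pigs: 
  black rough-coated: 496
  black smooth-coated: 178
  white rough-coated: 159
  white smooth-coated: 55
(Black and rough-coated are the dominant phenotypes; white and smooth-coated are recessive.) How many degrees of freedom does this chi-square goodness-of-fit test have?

3

A dihybrid F₂ with independent assortment and complete dominance at both loci gives a 9:3:3:1 phenotypic ratio.
A goodness-of-fit test with 4 phenotype classes has df = 4 − 1 = 3.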